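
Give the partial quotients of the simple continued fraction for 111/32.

[3; 2, 7, 2]

Run the Euclidean algorithm on 111 and 32; the successive quotients are the partial quotients a_0, a_1, ... (each step inverts the fractional part left over by the previous one):
  111 = 3*32 + 15, so a_0 = 3.
  32 = 2*15 + 2, so a_1 = 2.
  15 = 7*2 + 1, so a_2 = 7.
  2 = 2*1 + 0, so a_3 = 2.
The remainder reaches 0 after 4 divisions, so the expansion has 4 partial quotients, read off in order.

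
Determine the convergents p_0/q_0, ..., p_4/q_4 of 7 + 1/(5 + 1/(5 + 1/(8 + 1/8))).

7/1, 36/5, 187/26, 1532/213, 12443/1730

Using the convergent recurrence p_i = a_i*p_{i-1} + p_{i-2}, q_i = a_i*q_{i-1} + q_{i-2} with p_{-2}=0, p_{-1}=1, q_{-2}=1, q_{-1}=0:
  i=0: a_0=7, p_0 = 7*1 + 0 = 7, q_0 = 7*0 + 1 = 1.
  i=1: a_1=5, p_1 = 5*7 + 1 = 36, q_1 = 5*1 + 0 = 5.
  i=2: a_2=5, p_2 = 5*36 + 7 = 187, q_2 = 5*5 + 1 = 26.
  i=3: a_3=8, p_3 = 8*187 + 36 = 1532, q_3 = 8*26 + 5 = 213.
  i=4: a_4=8, p_4 = 8*1532 + 187 = 12443, q_4 = 8*213 + 26 = 1730.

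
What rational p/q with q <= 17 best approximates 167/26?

45/7

Expand x = 167/26 as a continued fraction with the Euclidean algorithm:
  167 = 6*26 + 11, so a_0 = 6.
  26 = 2*11 + 4, so a_1 = 2.
  11 = 2*4 + 3, so a_2 = 2.
  4 = 1*3 + 1, so a_3 = 1.
  3 = 3*1 + 0, so a_4 = 3.
so x = [6; 2, 2, 1, 3].
Convergents (p_i = a_i*p_{i-1} + p_{i-2}, q_i = a_i*q_{i-1} + q_{i-2} with p_{-2}=0, p_{-1}=1, q_{-2}=1, q_{-1}=0), until the denominator exceeds 17:
  i=0: a_0=6, p_0 = 6*1 + 0 = 6, q_0 = 6*0 + 1 = 1.
  i=1: a_1=2, p_1 = 2*6 + 1 = 13, q_1 = 2*1 + 0 = 2.
  i=2: a_2=2, p_2 = 2*13 + 6 = 32, q_2 = 2*2 + 1 = 5.
  i=3: a_3=1, p_3 = 1*32 + 13 = 45, q_3 = 1*5 + 2 = 7.
  i=4: a_4=3, p_4 = 3*45 + 32 = 167, q_4 = 3*7 + 5 = 26.
q_4 = 26 > 17, so the last convergent with denominator <= 17 is p_3/q_3 = 45/7.
The closest fraction with denominator <= 17 is either p_3/q_3 or the intermediate fraction (k*p_3 + p_2)/(k*q_3 + q_2) with the largest k >= 1 whose denominator stays <= 17; these approach x as k grows, and every other convergent or intermediate fraction in range is farther away.
Largest k: floor((17 - q_2)/q_3) = floor((17 - 5)/7) = 1.
That gives (1*45 + 32)/(1*7 + 5) = 77/12.
Compare the errors: |x - 45/7| = |167*7 - 45*26|/(26*7) = 1/182, and |x - 77/12| = |167*12 - 77*26|/(26*12) = 2/312.
Cross-multiplying, 1*312 = 312 < 364 = 2*182, so 1/182 is smaller: the convergent 45/7 is closer to x than 77/12.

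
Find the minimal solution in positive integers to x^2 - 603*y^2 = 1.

First expand sqrt(603) as a continued fraction. With x_i = (sqrt(603) + m_i)/d_i and (m_0, d_0) = (0, 1): a_0 = floor(sqrt(603)) = 24, since 24^2 = 576 <= 603 < 625 = 25^2.
Iterate m_{i+1} = d_i*a_i - m_i, d_{i+1} = (603 - m_{i+1}^2)/d_i, a_{i+1} = floor((a_0 + m_{i+1})/d_{i+1}):
  m_1 = 1*24 - 0 = 24, d_1 = (603 - 24^2)/1 = 27/1 = 27, a_1 = floor((24 + 24)/27) = 1.
  m_2 = 27*1 - 24 = 3, d_2 = (603 - 3^2)/27 = 594/27 = 22, a_2 = floor((24 + 3)/22) = 1.
  m_3 = 22*1 - 3 = 19, d_3 = (603 - 19^2)/22 = 242/22 = 11, a_3 = floor((24 + 19)/11) = 3.
  m_4 = 11*3 - 19 = 14, d_4 = (603 - 14^2)/11 = 407/11 = 37, a_4 = floor((24 + 14)/37) = 1.
  m_5 = 37*1 - 14 = 23, d_5 = (603 - 23^2)/37 = 74/37 = 2, a_5 = floor((24 + 23)/2) = 23.
  m_6 = 2*23 - 23 = 23, d_6 = (603 - 23^2)/2 = 74/2 = 37, a_6 = floor((24 + 23)/37) = 1.
  m_7 = 37*1 - 23 = 14, d_7 = (603 - 14^2)/37 = 407/37 = 11, a_7 = floor((24 + 14)/11) = 3.
  m_8 = 11*3 - 14 = 19, d_8 = (603 - 19^2)/11 = 242/11 = 22, a_8 = floor((24 + 19)/22) = 1.
  m_9 = 22*1 - 19 = 3, d_9 = (603 - 3^2)/22 = 594/22 = 27, a_9 = floor((24 + 3)/27) = 1.
  m_10 = 27*1 - 3 = 24, d_10 = (603 - 24^2)/27 = 27/27 = 1, a_10 = floor((24 + 24)/1) = 48.
  m_11 = 1*48 - 24 = 24, d_11 = (603 - 24^2)/1 = 27/1 = 27: (m_11, d_11) = (m_1, d_1) = (24, 27), so from here the quotients repeat a_1, ..., a_10; the period length is 10.
So sqrt(603) = [24; (1, 1, 3, 1, 23, 1, 3, 1, 1, 48)] with period length k = 10.
k is even, so the fundamental solution of x^2 - 603y^2 = 1 is (p_{k-1}, q_{k-1}) = (p_9, q_9); compute convergents through index 9.
Convergents (p_i = a_i*p_{i-1} + p_{i-2}, q_i = a_i*q_{i-1} + q_{i-2} with p_{-2}=0, p_{-1}=1, q_{-2}=1, q_{-1}=0):
  i=0: a_0=24, p_0 = 24*1 + 0 = 24, q_0 = 24*0 + 1 = 1.
  i=1: a_1=1, p_1 = 1*24 + 1 = 25, q_1 = 1*1 + 0 = 1.
  i=2: a_2=1, p_2 = 1*25 + 24 = 49, q_2 = 1*1 + 1 = 2.
  i=3: a_3=3, p_3 = 3*49 + 25 = 172, q_3 = 3*2 + 1 = 7.
  i=4: a_4=1, p_4 = 1*172 + 49 = 221, q_4 = 1*7 + 2 = 9.
  i=5: a_5=23, p_5 = 23*221 + 172 = 5255, q_5 = 23*9 + 7 = 214.
  i=6: a_6=1, p_6 = 1*5255 + 221 = 5476, q_6 = 1*214 + 9 = 223.
  i=7: a_7=3, p_7 = 3*5476 + 5255 = 21683, q_7 = 3*223 + 214 = 883.
  i=8: a_8=1, p_8 = 1*21683 + 5476 = 27159, q_8 = 1*883 + 223 = 1106.
  i=9: a_9=1, p_9 = 1*27159 + 21683 = 48842, q_9 = 1*1106 + 883 = 1989.
Check: 48842^2 - 603*1989^2 = 2385540964 - 2385540963 = 1, so (x, y) = (48842, 1989) solves the equation, and by the theorem it is the least positive solution.

(x, y) = (48842, 1989)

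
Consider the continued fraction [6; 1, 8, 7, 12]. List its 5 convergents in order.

6/1, 7/1, 62/9, 441/64, 5354/777

Using the convergent recurrence p_i = a_i*p_{i-1} + p_{i-2}, q_i = a_i*q_{i-1} + q_{i-2} with p_{-2}=0, p_{-1}=1, q_{-2}=1, q_{-1}=0:
  i=0: a_0=6, p_0 = 6*1 + 0 = 6, q_0 = 6*0 + 1 = 1.
  i=1: a_1=1, p_1 = 1*6 + 1 = 7, q_1 = 1*1 + 0 = 1.
  i=2: a_2=8, p_2 = 8*7 + 6 = 62, q_2 = 8*1 + 1 = 9.
  i=3: a_3=7, p_3 = 7*62 + 7 = 441, q_3 = 7*9 + 1 = 64.
  i=4: a_4=12, p_4 = 12*441 + 62 = 5354, q_4 = 12*64 + 9 = 777.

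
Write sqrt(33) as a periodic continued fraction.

Write x_i = (sqrt(33) + m_i)/d_i with (m_0, d_0) = (0, 1). a_0 = floor(sqrt(33)) = 5, since 5^2 = 25 <= 33 < 36 = 6^2.
Iterate m_{i+1} = d_i*a_i - m_i, d_{i+1} = (33 - m_{i+1}^2)/d_i, a_{i+1} = floor((a_0 + m_{i+1})/d_{i+1}):
  m_1 = 1*5 - 0 = 5, d_1 = (33 - 5^2)/1 = 8/1 = 8, a_1 = floor((5 + 5)/8) = 1.
  m_2 = 8*1 - 5 = 3, d_2 = (33 - 3^2)/8 = 24/8 = 3, a_2 = floor((5 + 3)/3) = 2.
  m_3 = 3*2 - 3 = 3, d_3 = (33 - 3^2)/3 = 24/3 = 8, a_3 = floor((5 + 3)/8) = 1.
  m_4 = 8*1 - 3 = 5, d_4 = (33 - 5^2)/8 = 8/8 = 1, a_4 = floor((5 + 5)/1) = 10.
  m_5 = 1*10 - 5 = 5, d_5 = (33 - 5^2)/1 = 8/1 = 8: (m_5, d_5) = (m_1, d_1) = (5, 8), so from here the quotients repeat a_1, ..., a_4; the period length is 4.
Hence the expansion of sqrt(33) is a_0 = 5 followed by the repeating block 1, 2, 1, 10 (period 4).

[5; (1, 2, 1, 10)]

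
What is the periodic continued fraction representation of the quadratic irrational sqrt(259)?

Write x_i = (sqrt(259) + m_i)/d_i with (m_0, d_0) = (0, 1). a_0 = floor(sqrt(259)) = 16, since 16^2 = 256 <= 259 < 289 = 17^2.
Iterate m_{i+1} = d_i*a_i - m_i, d_{i+1} = (259 - m_{i+1}^2)/d_i, a_{i+1} = floor((a_0 + m_{i+1})/d_{i+1}):
  m_1 = 1*16 - 0 = 16, d_1 = (259 - 16^2)/1 = 3/1 = 3, a_1 = floor((16 + 16)/3) = 10.
  m_2 = 3*10 - 16 = 14, d_2 = (259 - 14^2)/3 = 63/3 = 21, a_2 = floor((16 + 14)/21) = 1.
  m_3 = 21*1 - 14 = 7, d_3 = (259 - 7^2)/21 = 210/21 = 10, a_3 = floor((16 + 7)/10) = 2.
  m_4 = 10*2 - 7 = 13, d_4 = (259 - 13^2)/10 = 90/10 = 9, a_4 = floor((16 + 13)/9) = 3.
  m_5 = 9*3 - 13 = 14, d_5 = (259 - 14^2)/9 = 63/9 = 7, a_5 = floor((16 + 14)/7) = 4.
  m_6 = 7*4 - 14 = 14, d_6 = (259 - 14^2)/7 = 63/7 = 9, a_6 = floor((16 + 14)/9) = 3.
  m_7 = 9*3 - 14 = 13, d_7 = (259 - 13^2)/9 = 90/9 = 10, a_7 = floor((16 + 13)/10) = 2.
  m_8 = 10*2 - 13 = 7, d_8 = (259 - 7^2)/10 = 210/10 = 21, a_8 = floor((16 + 7)/21) = 1.
  m_9 = 21*1 - 7 = 14, d_9 = (259 - 14^2)/21 = 63/21 = 3, a_9 = floor((16 + 14)/3) = 10.
  m_10 = 3*10 - 14 = 16, d_10 = (259 - 16^2)/3 = 3/3 = 1, a_10 = floor((16 + 16)/1) = 32.
  m_11 = 1*32 - 16 = 16, d_11 = (259 - 16^2)/1 = 3/1 = 3: (m_11, d_11) = (m_1, d_1) = (16, 3), so from here the quotients repeat a_1, ..., a_10; the period length is 10.
Hence the expansion of sqrt(259) is a_0 = 16 followed by the repeating block 10, 1, 2, 3, 4, 3, 2, 1, 10, 32 (period 10).

[16; (10, 1, 2, 3, 4, 3, 2, 1, 10, 32)]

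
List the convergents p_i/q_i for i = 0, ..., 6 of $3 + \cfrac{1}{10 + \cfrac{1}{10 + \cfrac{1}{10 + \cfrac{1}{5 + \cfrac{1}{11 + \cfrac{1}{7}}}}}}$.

3/1, 31/10, 313/101, 3161/1020, 16118/5201, 180459/58231, 1279331/412818

Using the convergent recurrence p_i = a_i*p_{i-1} + p_{i-2}, q_i = a_i*q_{i-1} + q_{i-2} with p_{-2}=0, p_{-1}=1, q_{-2}=1, q_{-1}=0:
  i=0: a_0=3, p_0 = 3*1 + 0 = 3, q_0 = 3*0 + 1 = 1.
  i=1: a_1=10, p_1 = 10*3 + 1 = 31, q_1 = 10*1 + 0 = 10.
  i=2: a_2=10, p_2 = 10*31 + 3 = 313, q_2 = 10*10 + 1 = 101.
  i=3: a_3=10, p_3 = 10*313 + 31 = 3161, q_3 = 10*101 + 10 = 1020.
  i=4: a_4=5, p_4 = 5*3161 + 313 = 16118, q_4 = 5*1020 + 101 = 5201.
  i=5: a_5=11, p_5 = 11*16118 + 3161 = 180459, q_5 = 11*5201 + 1020 = 58231.
  i=6: a_6=7, p_6 = 7*180459 + 16118 = 1279331, q_6 = 7*58231 + 5201 = 412818.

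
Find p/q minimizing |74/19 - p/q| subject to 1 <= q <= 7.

27/7

Expand x = 74/19 as a continued fraction with the Euclidean algorithm:
  74 = 3*19 + 17, so a_0 = 3.
  19 = 1*17 + 2, so a_1 = 1.
  17 = 8*2 + 1, so a_2 = 8.
  2 = 2*1 + 0, so a_3 = 2.
so x = [3; 1, 8, 2].
Convergents (p_i = a_i*p_{i-1} + p_{i-2}, q_i = a_i*q_{i-1} + q_{i-2} with p_{-2}=0, p_{-1}=1, q_{-2}=1, q_{-1}=0), until the denominator exceeds 7:
  i=0: a_0=3, p_0 = 3*1 + 0 = 3, q_0 = 3*0 + 1 = 1.
  i=1: a_1=1, p_1 = 1*3 + 1 = 4, q_1 = 1*1 + 0 = 1.
  i=2: a_2=8, p_2 = 8*4 + 3 = 35, q_2 = 8*1 + 1 = 9.
q_2 = 9 > 7, so the last convergent with denominator <= 7 is p_1/q_1 = 4/1.
The closest fraction with denominator <= 7 is either p_1/q_1 or the intermediate fraction (k*p_1 + p_0)/(k*q_1 + q_0) with the largest k >= 1 whose denominator stays <= 7; these approach x as k grows, and every other convergent or intermediate fraction in range is farther away.
Largest k: floor((7 - q_0)/q_1) = floor((7 - 1)/1) = 6.
That gives (6*4 + 3)/(6*1 + 1) = 27/7.
Compare the errors: |x - 4/1| = |74*1 - 4*19|/(19*1) = 2/19, and |x - 27/7| = |74*7 - 27*19|/(19*7) = 5/133.
Cross-multiplying, 5*19 = 95 < 266 = 2*133, so 5/133 is smaller: the intermediate fraction 27/7 is closer to x than 4/1.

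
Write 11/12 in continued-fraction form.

Run the Euclidean algorithm on 11 and 12; the successive quotients are the partial quotients a_0, a_1, ... (each step inverts the fractional part left over by the previous one):
  11 = 0*12 + 11, so a_0 = 0.
  12 = 1*11 + 1, so a_1 = 1.
  11 = 11*1 + 0, so a_2 = 11.
The remainder reaches 0 after 3 divisions, so the expansion has 3 partial quotients, read off in order.

[0; 1, 11]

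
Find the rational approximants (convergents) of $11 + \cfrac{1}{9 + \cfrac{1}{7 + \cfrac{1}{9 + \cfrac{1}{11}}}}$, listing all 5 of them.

11/1, 100/9, 711/64, 6499/585, 72200/6499

Using the convergent recurrence p_i = a_i*p_{i-1} + p_{i-2}, q_i = a_i*q_{i-1} + q_{i-2} with p_{-2}=0, p_{-1}=1, q_{-2}=1, q_{-1}=0:
  i=0: a_0=11, p_0 = 11*1 + 0 = 11, q_0 = 11*0 + 1 = 1.
  i=1: a_1=9, p_1 = 9*11 + 1 = 100, q_1 = 9*1 + 0 = 9.
  i=2: a_2=7, p_2 = 7*100 + 11 = 711, q_2 = 7*9 + 1 = 64.
  i=3: a_3=9, p_3 = 9*711 + 100 = 6499, q_3 = 9*64 + 9 = 585.
  i=4: a_4=11, p_4 = 11*6499 + 711 = 72200, q_4 = 11*585 + 64 = 6499.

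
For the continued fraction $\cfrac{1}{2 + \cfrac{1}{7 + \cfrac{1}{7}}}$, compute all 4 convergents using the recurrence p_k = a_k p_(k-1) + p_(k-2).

0/1, 1/2, 7/15, 50/107

Using the convergent recurrence p_i = a_i*p_{i-1} + p_{i-2}, q_i = a_i*q_{i-1} + q_{i-2} with p_{-2}=0, p_{-1}=1, q_{-2}=1, q_{-1}=0:
  i=0: a_0=0, p_0 = 0*1 + 0 = 0, q_0 = 0*0 + 1 = 1.
  i=1: a_1=2, p_1 = 2*0 + 1 = 1, q_1 = 2*1 + 0 = 2.
  i=2: a_2=7, p_2 = 7*1 + 0 = 7, q_2 = 7*2 + 1 = 15.
  i=3: a_3=7, p_3 = 7*7 + 1 = 50, q_3 = 7*15 + 2 = 107.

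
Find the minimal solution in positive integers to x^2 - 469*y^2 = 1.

First expand sqrt(469) as a continued fraction. With x_i = (sqrt(469) + m_i)/d_i and (m_0, d_0) = (0, 1): a_0 = floor(sqrt(469)) = 21, since 21^2 = 441 <= 469 < 484 = 22^2.
Iterate m_{i+1} = d_i*a_i - m_i, d_{i+1} = (469 - m_{i+1}^2)/d_i, a_{i+1} = floor((a_0 + m_{i+1})/d_{i+1}):
  m_1 = 1*21 - 0 = 21, d_1 = (469 - 21^2)/1 = 28/1 = 28, a_1 = floor((21 + 21)/28) = 1.
  m_2 = 28*1 - 21 = 7, d_2 = (469 - 7^2)/28 = 420/28 = 15, a_2 = floor((21 + 7)/15) = 1.
  m_3 = 15*1 - 7 = 8, d_3 = (469 - 8^2)/15 = 405/15 = 27, a_3 = floor((21 + 8)/27) = 1.
  m_4 = 27*1 - 8 = 19, d_4 = (469 - 19^2)/27 = 108/27 = 4, a_4 = floor((21 + 19)/4) = 10.
  m_5 = 4*10 - 19 = 21, d_5 = (469 - 21^2)/4 = 28/4 = 7, a_5 = floor((21 + 21)/7) = 6.
  m_6 = 7*6 - 21 = 21, d_6 = (469 - 21^2)/7 = 28/7 = 4, a_6 = floor((21 + 21)/4) = 10.
  m_7 = 4*10 - 21 = 19, d_7 = (469 - 19^2)/4 = 108/4 = 27, a_7 = floor((21 + 19)/27) = 1.
  m_8 = 27*1 - 19 = 8, d_8 = (469 - 8^2)/27 = 405/27 = 15, a_8 = floor((21 + 8)/15) = 1.
  m_9 = 15*1 - 8 = 7, d_9 = (469 - 7^2)/15 = 420/15 = 28, a_9 = floor((21 + 7)/28) = 1.
  m_10 = 28*1 - 7 = 21, d_10 = (469 - 21^2)/28 = 28/28 = 1, a_10 = floor((21 + 21)/1) = 42.
  m_11 = 1*42 - 21 = 21, d_11 = (469 - 21^2)/1 = 28/1 = 28: (m_11, d_11) = (m_1, d_1) = (21, 28), so from here the quotients repeat a_1, ..., a_10; the period length is 10.
So sqrt(469) = [21; (1, 1, 1, 10, 6, 10, 1, 1, 1, 42)] with period length k = 10.
k is even, so the fundamental solution of x^2 - 469y^2 = 1 is (p_{k-1}, q_{k-1}) = (p_9, q_9); compute convergents through index 9.
Convergents (p_i = a_i*p_{i-1} + p_{i-2}, q_i = a_i*q_{i-1} + q_{i-2} with p_{-2}=0, p_{-1}=1, q_{-2}=1, q_{-1}=0):
  i=0: a_0=21, p_0 = 21*1 + 0 = 21, q_0 = 21*0 + 1 = 1.
  i=1: a_1=1, p_1 = 1*21 + 1 = 22, q_1 = 1*1 + 0 = 1.
  i=2: a_2=1, p_2 = 1*22 + 21 = 43, q_2 = 1*1 + 1 = 2.
  i=3: a_3=1, p_3 = 1*43 + 22 = 65, q_3 = 1*2 + 1 = 3.
  i=4: a_4=10, p_4 = 10*65 + 43 = 693, q_4 = 10*3 + 2 = 32.
  i=5: a_5=6, p_5 = 6*693 + 65 = 4223, q_5 = 6*32 + 3 = 195.
  i=6: a_6=10, p_6 = 10*4223 + 693 = 42923, q_6 = 10*195 + 32 = 1982.
  i=7: a_7=1, p_7 = 1*42923 + 4223 = 47146, q_7 = 1*1982 + 195 = 2177.
  i=8: a_8=1, p_8 = 1*47146 + 42923 = 90069, q_8 = 1*2177 + 1982 = 4159.
  i=9: a_9=1, p_9 = 1*90069 + 47146 = 137215, q_9 = 1*4159 + 2177 = 6336.
Check: 137215^2 - 469*6336^2 = 18827956225 - 18827956224 = 1, so (x, y) = (137215, 6336) solves the equation, and by the theorem it is the least positive solution.

(x, y) = (137215, 6336)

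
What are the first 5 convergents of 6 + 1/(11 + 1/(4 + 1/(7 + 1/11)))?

Using the convergent recurrence p_i = a_i*p_{i-1} + p_{i-2}, q_i = a_i*q_{i-1} + q_{i-2} with p_{-2}=0, p_{-1}=1, q_{-2}=1, q_{-1}=0:
  i=0: a_0=6, p_0 = 6*1 + 0 = 6, q_0 = 6*0 + 1 = 1.
  i=1: a_1=11, p_1 = 11*6 + 1 = 67, q_1 = 11*1 + 0 = 11.
  i=2: a_2=4, p_2 = 4*67 + 6 = 274, q_2 = 4*11 + 1 = 45.
  i=3: a_3=7, p_3 = 7*274 + 67 = 1985, q_3 = 7*45 + 11 = 326.
  i=4: a_4=11, p_4 = 11*1985 + 274 = 22109, q_4 = 11*326 + 45 = 3631.

6/1, 67/11, 274/45, 1985/326, 22109/3631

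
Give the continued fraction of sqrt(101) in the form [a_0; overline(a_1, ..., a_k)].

Write x_i = (sqrt(101) + m_i)/d_i with (m_0, d_0) = (0, 1). a_0 = floor(sqrt(101)) = 10, since 10^2 = 100 <= 101 < 121 = 11^2.
Iterate m_{i+1} = d_i*a_i - m_i, d_{i+1} = (101 - m_{i+1}^2)/d_i, a_{i+1} = floor((a_0 + m_{i+1})/d_{i+1}):
  m_1 = 1*10 - 0 = 10, d_1 = (101 - 10^2)/1 = 1/1 = 1, a_1 = floor((10 + 10)/1) = 20.
  m_2 = 1*20 - 10 = 10, d_2 = (101 - 10^2)/1 = 1/1 = 1: (m_2, d_2) = (m_1, d_1) = (10, 1), so from here the quotient a_1 repeats; the period length is 1.
Hence the expansion of sqrt(101) is a_0 = 10 followed by the repeating block 20 (period 1).

[10; overline(20)]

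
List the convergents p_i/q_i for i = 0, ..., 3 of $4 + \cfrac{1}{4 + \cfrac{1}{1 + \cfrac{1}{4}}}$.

Using the convergent recurrence p_i = a_i*p_{i-1} + p_{i-2}, q_i = a_i*q_{i-1} + q_{i-2} with p_{-2}=0, p_{-1}=1, q_{-2}=1, q_{-1}=0:
  i=0: a_0=4, p_0 = 4*1 + 0 = 4, q_0 = 4*0 + 1 = 1.
  i=1: a_1=4, p_1 = 4*4 + 1 = 17, q_1 = 4*1 + 0 = 4.
  i=2: a_2=1, p_2 = 1*17 + 4 = 21, q_2 = 1*4 + 1 = 5.
  i=3: a_3=4, p_3 = 4*21 + 17 = 101, q_3 = 4*5 + 4 = 24.

4/1, 17/4, 21/5, 101/24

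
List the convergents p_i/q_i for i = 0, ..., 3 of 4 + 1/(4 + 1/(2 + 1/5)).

Using the convergent recurrence p_i = a_i*p_{i-1} + p_{i-2}, q_i = a_i*q_{i-1} + q_{i-2} with p_{-2}=0, p_{-1}=1, q_{-2}=1, q_{-1}=0:
  i=0: a_0=4, p_0 = 4*1 + 0 = 4, q_0 = 4*0 + 1 = 1.
  i=1: a_1=4, p_1 = 4*4 + 1 = 17, q_1 = 4*1 + 0 = 4.
  i=2: a_2=2, p_2 = 2*17 + 4 = 38, q_2 = 2*4 + 1 = 9.
  i=3: a_3=5, p_3 = 5*38 + 17 = 207, q_3 = 5*9 + 4 = 49.

4/1, 17/4, 38/9, 207/49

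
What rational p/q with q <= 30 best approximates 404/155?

Expand x = 404/155 as a continued fraction with the Euclidean algorithm:
  404 = 2*155 + 94, so a_0 = 2.
  155 = 1*94 + 61, so a_1 = 1.
  94 = 1*61 + 33, so a_2 = 1.
  61 = 1*33 + 28, so a_3 = 1.
  33 = 1*28 + 5, so a_4 = 1.
  28 = 5*5 + 3, so a_5 = 5.
  5 = 1*3 + 2, so a_6 = 1.
  3 = 1*2 + 1, so a_7 = 1.
  2 = 2*1 + 0, so a_8 = 2.
so x = [2; 1, 1, 1, 1, 5, 1, 1, 2].
Convergents (p_i = a_i*p_{i-1} + p_{i-2}, q_i = a_i*q_{i-1} + q_{i-2} with p_{-2}=0, p_{-1}=1, q_{-2}=1, q_{-1}=0), until the denominator exceeds 30:
  i=0: a_0=2, p_0 = 2*1 + 0 = 2, q_0 = 2*0 + 1 = 1.
  i=1: a_1=1, p_1 = 1*2 + 1 = 3, q_1 = 1*1 + 0 = 1.
  i=2: a_2=1, p_2 = 1*3 + 2 = 5, q_2 = 1*1 + 1 = 2.
  i=3: a_3=1, p_3 = 1*5 + 3 = 8, q_3 = 1*2 + 1 = 3.
  i=4: a_4=1, p_4 = 1*8 + 5 = 13, q_4 = 1*3 + 2 = 5.
  i=5: a_5=5, p_5 = 5*13 + 8 = 73, q_5 = 5*5 + 3 = 28.
  i=6: a_6=1, p_6 = 1*73 + 13 = 86, q_6 = 1*28 + 5 = 33.
q_6 = 33 > 30, so the last convergent with denominator <= 30 is p_5/q_5 = 73/28.
The closest fraction with denominator <= 30 is either p_5/q_5 or the intermediate fraction (k*p_5 + p_4)/(k*q_5 + q_4) with the largest k >= 1 whose denominator stays <= 30; these approach x as k grows, and every other convergent or intermediate fraction in range is farther away.
Largest k: floor((30 - q_4)/q_5) = floor((30 - 5)/28) = 0.
Since k = 0, no intermediate fraction beyond p_5/q_5 has denominator <= 30, so the convergent 73/28 is the closest (its error is |404*28 - 73*155|/(155*28) = 3/4340).

73/28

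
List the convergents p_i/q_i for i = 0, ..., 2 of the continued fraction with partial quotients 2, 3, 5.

Using the convergent recurrence p_i = a_i*p_{i-1} + p_{i-2}, q_i = a_i*q_{i-1} + q_{i-2} with p_{-2}=0, p_{-1}=1, q_{-2}=1, q_{-1}=0:
  i=0: a_0=2, p_0 = 2*1 + 0 = 2, q_0 = 2*0 + 1 = 1.
  i=1: a_1=3, p_1 = 3*2 + 1 = 7, q_1 = 3*1 + 0 = 3.
  i=2: a_2=5, p_2 = 5*7 + 2 = 37, q_2 = 5*3 + 1 = 16.

2/1, 7/3, 37/16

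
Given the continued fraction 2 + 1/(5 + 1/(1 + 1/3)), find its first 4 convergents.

2/1, 11/5, 13/6, 50/23

Using the convergent recurrence p_i = a_i*p_{i-1} + p_{i-2}, q_i = a_i*q_{i-1} + q_{i-2} with p_{-2}=0, p_{-1}=1, q_{-2}=1, q_{-1}=0:
  i=0: a_0=2, p_0 = 2*1 + 0 = 2, q_0 = 2*0 + 1 = 1.
  i=1: a_1=5, p_1 = 5*2 + 1 = 11, q_1 = 5*1 + 0 = 5.
  i=2: a_2=1, p_2 = 1*11 + 2 = 13, q_2 = 1*5 + 1 = 6.
  i=3: a_3=3, p_3 = 3*13 + 11 = 50, q_3 = 3*6 + 5 = 23.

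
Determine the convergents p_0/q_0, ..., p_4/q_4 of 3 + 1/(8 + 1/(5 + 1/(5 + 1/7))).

3/1, 25/8, 128/41, 665/213, 4783/1532

Using the convergent recurrence p_i = a_i*p_{i-1} + p_{i-2}, q_i = a_i*q_{i-1} + q_{i-2} with p_{-2}=0, p_{-1}=1, q_{-2}=1, q_{-1}=0:
  i=0: a_0=3, p_0 = 3*1 + 0 = 3, q_0 = 3*0 + 1 = 1.
  i=1: a_1=8, p_1 = 8*3 + 1 = 25, q_1 = 8*1 + 0 = 8.
  i=2: a_2=5, p_2 = 5*25 + 3 = 128, q_2 = 5*8 + 1 = 41.
  i=3: a_3=5, p_3 = 5*128 + 25 = 665, q_3 = 5*41 + 8 = 213.
  i=4: a_4=7, p_4 = 7*665 + 128 = 4783, q_4 = 7*213 + 41 = 1532.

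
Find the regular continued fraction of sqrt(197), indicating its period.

[14; (28)]

Write x_i = (sqrt(197) + m_i)/d_i with (m_0, d_0) = (0, 1). a_0 = floor(sqrt(197)) = 14, since 14^2 = 196 <= 197 < 225 = 15^2.
Iterate m_{i+1} = d_i*a_i - m_i, d_{i+1} = (197 - m_{i+1}^2)/d_i, a_{i+1} = floor((a_0 + m_{i+1})/d_{i+1}):
  m_1 = 1*14 - 0 = 14, d_1 = (197 - 14^2)/1 = 1/1 = 1, a_1 = floor((14 + 14)/1) = 28.
  m_2 = 1*28 - 14 = 14, d_2 = (197 - 14^2)/1 = 1/1 = 1: (m_2, d_2) = (m_1, d_1) = (14, 1), so from here the quotient a_1 repeats; the period length is 1.
Hence the expansion of sqrt(197) is a_0 = 14 followed by the repeating block 28 (period 1).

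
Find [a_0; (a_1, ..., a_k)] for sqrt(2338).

Write x_i = (sqrt(2338) + m_i)/d_i with (m_0, d_0) = (0, 1). a_0 = floor(sqrt(2338)) = 48, since 48^2 = 2304 <= 2338 < 2401 = 49^2.
Iterate m_{i+1} = d_i*a_i - m_i, d_{i+1} = (2338 - m_{i+1}^2)/d_i, a_{i+1} = floor((a_0 + m_{i+1})/d_{i+1}):
  m_1 = 1*48 - 0 = 48, d_1 = (2338 - 48^2)/1 = 34/1 = 34, a_1 = floor((48 + 48)/34) = 2.
  m_2 = 34*2 - 48 = 20, d_2 = (2338 - 20^2)/34 = 1938/34 = 57, a_2 = floor((48 + 20)/57) = 1.
  m_3 = 57*1 - 20 = 37, d_3 = (2338 - 37^2)/57 = 969/57 = 17, a_3 = floor((48 + 37)/17) = 5.
  m_4 = 17*5 - 37 = 48, d_4 = (2338 - 48^2)/17 = 34/17 = 2, a_4 = floor((48 + 48)/2) = 48.
  m_5 = 2*48 - 48 = 48, d_5 = (2338 - 48^2)/2 = 34/2 = 17, a_5 = floor((48 + 48)/17) = 5.
  m_6 = 17*5 - 48 = 37, d_6 = (2338 - 37^2)/17 = 969/17 = 57, a_6 = floor((48 + 37)/57) = 1.
  m_7 = 57*1 - 37 = 20, d_7 = (2338 - 20^2)/57 = 1938/57 = 34, a_7 = floor((48 + 20)/34) = 2.
  m_8 = 34*2 - 20 = 48, d_8 = (2338 - 48^2)/34 = 34/34 = 1, a_8 = floor((48 + 48)/1) = 96.
  m_9 = 1*96 - 48 = 48, d_9 = (2338 - 48^2)/1 = 34/1 = 34: (m_9, d_9) = (m_1, d_1) = (48, 34), so from here the quotients repeat a_1, ..., a_8; the period length is 8.
Hence the expansion of sqrt(2338) is a_0 = 48 followed by the repeating block 2, 1, 5, 48, 5, 1, 2, 96 (period 8).

[48; (2, 1, 5, 48, 5, 1, 2, 96)]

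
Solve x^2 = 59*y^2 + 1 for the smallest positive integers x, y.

First expand sqrt(59) as a continued fraction. With x_i = (sqrt(59) + m_i)/d_i and (m_0, d_0) = (0, 1): a_0 = floor(sqrt(59)) = 7, since 7^2 = 49 <= 59 < 64 = 8^2.
Iterate m_{i+1} = d_i*a_i - m_i, d_{i+1} = (59 - m_{i+1}^2)/d_i, a_{i+1} = floor((a_0 + m_{i+1})/d_{i+1}):
  m_1 = 1*7 - 0 = 7, d_1 = (59 - 7^2)/1 = 10/1 = 10, a_1 = floor((7 + 7)/10) = 1.
  m_2 = 10*1 - 7 = 3, d_2 = (59 - 3^2)/10 = 50/10 = 5, a_2 = floor((7 + 3)/5) = 2.
  m_3 = 5*2 - 3 = 7, d_3 = (59 - 7^2)/5 = 10/5 = 2, a_3 = floor((7 + 7)/2) = 7.
  m_4 = 2*7 - 7 = 7, d_4 = (59 - 7^2)/2 = 10/2 = 5, a_4 = floor((7 + 7)/5) = 2.
  m_5 = 5*2 - 7 = 3, d_5 = (59 - 3^2)/5 = 50/5 = 10, a_5 = floor((7 + 3)/10) = 1.
  m_6 = 10*1 - 3 = 7, d_6 = (59 - 7^2)/10 = 10/10 = 1, a_6 = floor((7 + 7)/1) = 14.
  m_7 = 1*14 - 7 = 7, d_7 = (59 - 7^2)/1 = 10/1 = 10: (m_7, d_7) = (m_1, d_1) = (7, 10), so from here the quotients repeat a_1, ..., a_6; the period length is 6.
So sqrt(59) = [7; (1, 2, 7, 2, 1, 14)] with period length k = 6.
k is even, so the fundamental solution of x^2 - 59y^2 = 1 is (p_{k-1}, q_{k-1}) = (p_5, q_5); compute convergents through index 5.
Convergents (p_i = a_i*p_{i-1} + p_{i-2}, q_i = a_i*q_{i-1} + q_{i-2} with p_{-2}=0, p_{-1}=1, q_{-2}=1, q_{-1}=0):
  i=0: a_0=7, p_0 = 7*1 + 0 = 7, q_0 = 7*0 + 1 = 1.
  i=1: a_1=1, p_1 = 1*7 + 1 = 8, q_1 = 1*1 + 0 = 1.
  i=2: a_2=2, p_2 = 2*8 + 7 = 23, q_2 = 2*1 + 1 = 3.
  i=3: a_3=7, p_3 = 7*23 + 8 = 169, q_3 = 7*3 + 1 = 22.
  i=4: a_4=2, p_4 = 2*169 + 23 = 361, q_4 = 2*22 + 3 = 47.
  i=5: a_5=1, p_5 = 1*361 + 169 = 530, q_5 = 1*47 + 22 = 69.
Check: 530^2 - 59*69^2 = 280900 - 280899 = 1, so (x, y) = (530, 69) solves the equation, and by the theorem it is the least positive solution.

(x, y) = (530, 69)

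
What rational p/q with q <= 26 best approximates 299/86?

73/21

Expand x = 299/86 as a continued fraction with the Euclidean algorithm:
  299 = 3*86 + 41, so a_0 = 3.
  86 = 2*41 + 4, so a_1 = 2.
  41 = 10*4 + 1, so a_2 = 10.
  4 = 4*1 + 0, so a_3 = 4.
so x = [3; 2, 10, 4].
Convergents (p_i = a_i*p_{i-1} + p_{i-2}, q_i = a_i*q_{i-1} + q_{i-2} with p_{-2}=0, p_{-1}=1, q_{-2}=1, q_{-1}=0), until the denominator exceeds 26:
  i=0: a_0=3, p_0 = 3*1 + 0 = 3, q_0 = 3*0 + 1 = 1.
  i=1: a_1=2, p_1 = 2*3 + 1 = 7, q_1 = 2*1 + 0 = 2.
  i=2: a_2=10, p_2 = 10*7 + 3 = 73, q_2 = 10*2 + 1 = 21.
  i=3: a_3=4, p_3 = 4*73 + 7 = 299, q_3 = 4*21 + 2 = 86.
q_3 = 86 > 26, so the last convergent with denominator <= 26 is p_2/q_2 = 73/21.
The closest fraction with denominator <= 26 is either p_2/q_2 or the intermediate fraction (k*p_2 + p_1)/(k*q_2 + q_1) with the largest k >= 1 whose denominator stays <= 26; these approach x as k grows, and every other convergent or intermediate fraction in range is farther away.
Largest k: floor((26 - q_1)/q_2) = floor((26 - 2)/21) = 1.
That gives (1*73 + 7)/(1*21 + 2) = 80/23.
Compare the errors: |x - 73/21| = |299*21 - 73*86|/(86*21) = 1/1806, and |x - 80/23| = |299*23 - 80*86|/(86*23) = 3/1978.
Cross-multiplying, 1*1978 = 1978 < 5418 = 3*1806, so 1/1806 is smaller: the convergent 73/21 is closer to x than 80/23.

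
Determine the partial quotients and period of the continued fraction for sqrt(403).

[20; (13, 2, 1, 3, 1, 3, 1, 2, 13, 40)]

Write x_i = (sqrt(403) + m_i)/d_i with (m_0, d_0) = (0, 1). a_0 = floor(sqrt(403)) = 20, since 20^2 = 400 <= 403 < 441 = 21^2.
Iterate m_{i+1} = d_i*a_i - m_i, d_{i+1} = (403 - m_{i+1}^2)/d_i, a_{i+1} = floor((a_0 + m_{i+1})/d_{i+1}):
  m_1 = 1*20 - 0 = 20, d_1 = (403 - 20^2)/1 = 3/1 = 3, a_1 = floor((20 + 20)/3) = 13.
  m_2 = 3*13 - 20 = 19, d_2 = (403 - 19^2)/3 = 42/3 = 14, a_2 = floor((20 + 19)/14) = 2.
  m_3 = 14*2 - 19 = 9, d_3 = (403 - 9^2)/14 = 322/14 = 23, a_3 = floor((20 + 9)/23) = 1.
  m_4 = 23*1 - 9 = 14, d_4 = (403 - 14^2)/23 = 207/23 = 9, a_4 = floor((20 + 14)/9) = 3.
  m_5 = 9*3 - 14 = 13, d_5 = (403 - 13^2)/9 = 234/9 = 26, a_5 = floor((20 + 13)/26) = 1.
  m_6 = 26*1 - 13 = 13, d_6 = (403 - 13^2)/26 = 234/26 = 9, a_6 = floor((20 + 13)/9) = 3.
  m_7 = 9*3 - 13 = 14, d_7 = (403 - 14^2)/9 = 207/9 = 23, a_7 = floor((20 + 14)/23) = 1.
  m_8 = 23*1 - 14 = 9, d_8 = (403 - 9^2)/23 = 322/23 = 14, a_8 = floor((20 + 9)/14) = 2.
  m_9 = 14*2 - 9 = 19, d_9 = (403 - 19^2)/14 = 42/14 = 3, a_9 = floor((20 + 19)/3) = 13.
  m_10 = 3*13 - 19 = 20, d_10 = (403 - 20^2)/3 = 3/3 = 1, a_10 = floor((20 + 20)/1) = 40.
  m_11 = 1*40 - 20 = 20, d_11 = (403 - 20^2)/1 = 3/1 = 3: (m_11, d_11) = (m_1, d_1) = (20, 3), so from here the quotients repeat a_1, ..., a_10; the period length is 10.
Hence the expansion of sqrt(403) is a_0 = 20 followed by the repeating block 13, 2, 1, 3, 1, 3, 1, 2, 13, 40 (period 10).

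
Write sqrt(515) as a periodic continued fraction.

[22; (1, 2, 3, 1, 3, 1, 3, 2, 1, 44)]

Write x_i = (sqrt(515) + m_i)/d_i with (m_0, d_0) = (0, 1). a_0 = floor(sqrt(515)) = 22, since 22^2 = 484 <= 515 < 529 = 23^2.
Iterate m_{i+1} = d_i*a_i - m_i, d_{i+1} = (515 - m_{i+1}^2)/d_i, a_{i+1} = floor((a_0 + m_{i+1})/d_{i+1}):
  m_1 = 1*22 - 0 = 22, d_1 = (515 - 22^2)/1 = 31/1 = 31, a_1 = floor((22 + 22)/31) = 1.
  m_2 = 31*1 - 22 = 9, d_2 = (515 - 9^2)/31 = 434/31 = 14, a_2 = floor((22 + 9)/14) = 2.
  m_3 = 14*2 - 9 = 19, d_3 = (515 - 19^2)/14 = 154/14 = 11, a_3 = floor((22 + 19)/11) = 3.
  m_4 = 11*3 - 19 = 14, d_4 = (515 - 14^2)/11 = 319/11 = 29, a_4 = floor((22 + 14)/29) = 1.
  m_5 = 29*1 - 14 = 15, d_5 = (515 - 15^2)/29 = 290/29 = 10, a_5 = floor((22 + 15)/10) = 3.
  m_6 = 10*3 - 15 = 15, d_6 = (515 - 15^2)/10 = 290/10 = 29, a_6 = floor((22 + 15)/29) = 1.
  m_7 = 29*1 - 15 = 14, d_7 = (515 - 14^2)/29 = 319/29 = 11, a_7 = floor((22 + 14)/11) = 3.
  m_8 = 11*3 - 14 = 19, d_8 = (515 - 19^2)/11 = 154/11 = 14, a_8 = floor((22 + 19)/14) = 2.
  m_9 = 14*2 - 19 = 9, d_9 = (515 - 9^2)/14 = 434/14 = 31, a_9 = floor((22 + 9)/31) = 1.
  m_10 = 31*1 - 9 = 22, d_10 = (515 - 22^2)/31 = 31/31 = 1, a_10 = floor((22 + 22)/1) = 44.
  m_11 = 1*44 - 22 = 22, d_11 = (515 - 22^2)/1 = 31/1 = 31: (m_11, d_11) = (m_1, d_1) = (22, 31), so from here the quotients repeat a_1, ..., a_10; the period length is 10.
Hence the expansion of sqrt(515) is a_0 = 22 followed by the repeating block 1, 2, 3, 1, 3, 1, 3, 2, 1, 44 (period 10).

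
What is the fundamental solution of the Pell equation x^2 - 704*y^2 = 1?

(x, y) = (79201, 2985)

First expand sqrt(704) as a continued fraction. With x_i = (sqrt(704) + m_i)/d_i and (m_0, d_0) = (0, 1): a_0 = floor(sqrt(704)) = 26, since 26^2 = 676 <= 704 < 729 = 27^2.
Iterate m_{i+1} = d_i*a_i - m_i, d_{i+1} = (704 - m_{i+1}^2)/d_i, a_{i+1} = floor((a_0 + m_{i+1})/d_{i+1}):
  m_1 = 1*26 - 0 = 26, d_1 = (704 - 26^2)/1 = 28/1 = 28, a_1 = floor((26 + 26)/28) = 1.
  m_2 = 28*1 - 26 = 2, d_2 = (704 - 2^2)/28 = 700/28 = 25, a_2 = floor((26 + 2)/25) = 1.
  m_3 = 25*1 - 2 = 23, d_3 = (704 - 23^2)/25 = 175/25 = 7, a_3 = floor((26 + 23)/7) = 7.
  m_4 = 7*7 - 23 = 26, d_4 = (704 - 26^2)/7 = 28/7 = 4, a_4 = floor((26 + 26)/4) = 13.
  m_5 = 4*13 - 26 = 26, d_5 = (704 - 26^2)/4 = 28/4 = 7, a_5 = floor((26 + 26)/7) = 7.
  m_6 = 7*7 - 26 = 23, d_6 = (704 - 23^2)/7 = 175/7 = 25, a_6 = floor((26 + 23)/25) = 1.
  m_7 = 25*1 - 23 = 2, d_7 = (704 - 2^2)/25 = 700/25 = 28, a_7 = floor((26 + 2)/28) = 1.
  m_8 = 28*1 - 2 = 26, d_8 = (704 - 26^2)/28 = 28/28 = 1, a_8 = floor((26 + 26)/1) = 52.
  m_9 = 1*52 - 26 = 26, d_9 = (704 - 26^2)/1 = 28/1 = 28: (m_9, d_9) = (m_1, d_1) = (26, 28), so from here the quotients repeat a_1, ..., a_8; the period length is 8.
So sqrt(704) = [26; (1, 1, 7, 13, 7, 1, 1, 52)] with period length k = 8.
k is even, so the fundamental solution of x^2 - 704y^2 = 1 is (p_{k-1}, q_{k-1}) = (p_7, q_7); compute convergents through index 7.
Convergents (p_i = a_i*p_{i-1} + p_{i-2}, q_i = a_i*q_{i-1} + q_{i-2} with p_{-2}=0, p_{-1}=1, q_{-2}=1, q_{-1}=0):
  i=0: a_0=26, p_0 = 26*1 + 0 = 26, q_0 = 26*0 + 1 = 1.
  i=1: a_1=1, p_1 = 1*26 + 1 = 27, q_1 = 1*1 + 0 = 1.
  i=2: a_2=1, p_2 = 1*27 + 26 = 53, q_2 = 1*1 + 1 = 2.
  i=3: a_3=7, p_3 = 7*53 + 27 = 398, q_3 = 7*2 + 1 = 15.
  i=4: a_4=13, p_4 = 13*398 + 53 = 5227, q_4 = 13*15 + 2 = 197.
  i=5: a_5=7, p_5 = 7*5227 + 398 = 36987, q_5 = 7*197 + 15 = 1394.
  i=6: a_6=1, p_6 = 1*36987 + 5227 = 42214, q_6 = 1*1394 + 197 = 1591.
  i=7: a_7=1, p_7 = 1*42214 + 36987 = 79201, q_7 = 1*1591 + 1394 = 2985.
Check: 79201^2 - 704*2985^2 = 6272798401 - 6272798400 = 1, so (x, y) = (79201, 2985) solves the equation, and by the theorem it is the least positive solution.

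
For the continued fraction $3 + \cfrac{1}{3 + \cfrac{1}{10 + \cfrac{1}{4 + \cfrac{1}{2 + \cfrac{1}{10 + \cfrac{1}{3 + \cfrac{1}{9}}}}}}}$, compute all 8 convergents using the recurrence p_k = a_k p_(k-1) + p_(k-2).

Using the convergent recurrence p_i = a_i*p_{i-1} + p_{i-2}, q_i = a_i*q_{i-1} + q_{i-2} with p_{-2}=0, p_{-1}=1, q_{-2}=1, q_{-1}=0:
  i=0: a_0=3, p_0 = 3*1 + 0 = 3, q_0 = 3*0 + 1 = 1.
  i=1: a_1=3, p_1 = 3*3 + 1 = 10, q_1 = 3*1 + 0 = 3.
  i=2: a_2=10, p_2 = 10*10 + 3 = 103, q_2 = 10*3 + 1 = 31.
  i=3: a_3=4, p_3 = 4*103 + 10 = 422, q_3 = 4*31 + 3 = 127.
  i=4: a_4=2, p_4 = 2*422 + 103 = 947, q_4 = 2*127 + 31 = 285.
  i=5: a_5=10, p_5 = 10*947 + 422 = 9892, q_5 = 10*285 + 127 = 2977.
  i=6: a_6=3, p_6 = 3*9892 + 947 = 30623, q_6 = 3*2977 + 285 = 9216.
  i=7: a_7=9, p_7 = 9*30623 + 9892 = 285499, q_7 = 9*9216 + 2977 = 85921.

3/1, 10/3, 103/31, 422/127, 947/285, 9892/2977, 30623/9216, 285499/85921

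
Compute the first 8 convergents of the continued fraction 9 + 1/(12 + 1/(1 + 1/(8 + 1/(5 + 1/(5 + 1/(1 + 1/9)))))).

Using the convergent recurrence p_i = a_i*p_{i-1} + p_{i-2}, q_i = a_i*q_{i-1} + q_{i-2} with p_{-2}=0, p_{-1}=1, q_{-2}=1, q_{-1}=0:
  i=0: a_0=9, p_0 = 9*1 + 0 = 9, q_0 = 9*0 + 1 = 1.
  i=1: a_1=12, p_1 = 12*9 + 1 = 109, q_1 = 12*1 + 0 = 12.
  i=2: a_2=1, p_2 = 1*109 + 9 = 118, q_2 = 1*12 + 1 = 13.
  i=3: a_3=8, p_3 = 8*118 + 109 = 1053, q_3 = 8*13 + 12 = 116.
  i=4: a_4=5, p_4 = 5*1053 + 118 = 5383, q_4 = 5*116 + 13 = 593.
  i=5: a_5=5, p_5 = 5*5383 + 1053 = 27968, q_5 = 5*593 + 116 = 3081.
  i=6: a_6=1, p_6 = 1*27968 + 5383 = 33351, q_6 = 1*3081 + 593 = 3674.
  i=7: a_7=9, p_7 = 9*33351 + 27968 = 328127, q_7 = 9*3674 + 3081 = 36147.

9/1, 109/12, 118/13, 1053/116, 5383/593, 27968/3081, 33351/3674, 328127/36147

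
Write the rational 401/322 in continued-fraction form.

Run the Euclidean algorithm on 401 and 322; the successive quotients are the partial quotients a_0, a_1, ... (each step inverts the fractional part left over by the previous one):
  401 = 1*322 + 79, so a_0 = 1.
  322 = 4*79 + 6, so a_1 = 4.
  79 = 13*6 + 1, so a_2 = 13.
  6 = 6*1 + 0, so a_3 = 6.
The remainder reaches 0 after 4 divisions, so the expansion has 4 partial quotients, read off in order.

[1; 4, 13, 6]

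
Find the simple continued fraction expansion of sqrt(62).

Write x_i = (sqrt(62) + m_i)/d_i with (m_0, d_0) = (0, 1). a_0 = floor(sqrt(62)) = 7, since 7^2 = 49 <= 62 < 64 = 8^2.
Iterate m_{i+1} = d_i*a_i - m_i, d_{i+1} = (62 - m_{i+1}^2)/d_i, a_{i+1} = floor((a_0 + m_{i+1})/d_{i+1}):
  m_1 = 1*7 - 0 = 7, d_1 = (62 - 7^2)/1 = 13/1 = 13, a_1 = floor((7 + 7)/13) = 1.
  m_2 = 13*1 - 7 = 6, d_2 = (62 - 6^2)/13 = 26/13 = 2, a_2 = floor((7 + 6)/2) = 6.
  m_3 = 2*6 - 6 = 6, d_3 = (62 - 6^2)/2 = 26/2 = 13, a_3 = floor((7 + 6)/13) = 1.
  m_4 = 13*1 - 6 = 7, d_4 = (62 - 7^2)/13 = 13/13 = 1, a_4 = floor((7 + 7)/1) = 14.
  m_5 = 1*14 - 7 = 7, d_5 = (62 - 7^2)/1 = 13/1 = 13: (m_5, d_5) = (m_1, d_1) = (7, 13), so from here the quotients repeat a_1, ..., a_4; the period length is 4.
Hence the expansion of sqrt(62) is a_0 = 7 followed by the repeating block 1, 6, 1, 14 (period 4).

[7; (1, 6, 1, 14)]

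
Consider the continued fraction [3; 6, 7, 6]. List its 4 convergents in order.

Using the convergent recurrence p_i = a_i*p_{i-1} + p_{i-2}, q_i = a_i*q_{i-1} + q_{i-2} with p_{-2}=0, p_{-1}=1, q_{-2}=1, q_{-1}=0:
  i=0: a_0=3, p_0 = 3*1 + 0 = 3, q_0 = 3*0 + 1 = 1.
  i=1: a_1=6, p_1 = 6*3 + 1 = 19, q_1 = 6*1 + 0 = 6.
  i=2: a_2=7, p_2 = 7*19 + 3 = 136, q_2 = 7*6 + 1 = 43.
  i=3: a_3=6, p_3 = 6*136 + 19 = 835, q_3 = 6*43 + 6 = 264.

3/1, 19/6, 136/43, 835/264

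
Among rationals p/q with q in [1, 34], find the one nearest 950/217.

Expand x = 950/217 as a continued fraction with the Euclidean algorithm:
  950 = 4*217 + 82, so a_0 = 4.
  217 = 2*82 + 53, so a_1 = 2.
  82 = 1*53 + 29, so a_2 = 1.
  53 = 1*29 + 24, so a_3 = 1.
  29 = 1*24 + 5, so a_4 = 1.
  24 = 4*5 + 4, so a_5 = 4.
  5 = 1*4 + 1, so a_6 = 1.
  4 = 4*1 + 0, so a_7 = 4.
so x = [4; 2, 1, 1, 1, 4, 1, 4].
Convergents (p_i = a_i*p_{i-1} + p_{i-2}, q_i = a_i*q_{i-1} + q_{i-2} with p_{-2}=0, p_{-1}=1, q_{-2}=1, q_{-1}=0), until the denominator exceeds 34:
  i=0: a_0=4, p_0 = 4*1 + 0 = 4, q_0 = 4*0 + 1 = 1.
  i=1: a_1=2, p_1 = 2*4 + 1 = 9, q_1 = 2*1 + 0 = 2.
  i=2: a_2=1, p_2 = 1*9 + 4 = 13, q_2 = 1*2 + 1 = 3.
  i=3: a_3=1, p_3 = 1*13 + 9 = 22, q_3 = 1*3 + 2 = 5.
  i=4: a_4=1, p_4 = 1*22 + 13 = 35, q_4 = 1*5 + 3 = 8.
  i=5: a_5=4, p_5 = 4*35 + 22 = 162, q_5 = 4*8 + 5 = 37.
q_5 = 37 > 34, so the last convergent with denominator <= 34 is p_4/q_4 = 35/8.
The closest fraction with denominator <= 34 is either p_4/q_4 or the intermediate fraction (k*p_4 + p_3)/(k*q_4 + q_3) with the largest k >= 1 whose denominator stays <= 34; these approach x as k grows, and every other convergent or intermediate fraction in range is farther away.
Largest k: floor((34 - q_3)/q_4) = floor((34 - 5)/8) = 3.
That gives (3*35 + 22)/(3*8 + 5) = 127/29.
Compare the errors: |x - 35/8| = |950*8 - 35*217|/(217*8) = 5/1736, and |x - 127/29| = |950*29 - 127*217|/(217*29) = 9/6293.
Cross-multiplying, 9*1736 = 15624 < 31465 = 5*6293, so 9/6293 is smaller: the intermediate fraction 127/29 is closer to x than 35/8.

127/29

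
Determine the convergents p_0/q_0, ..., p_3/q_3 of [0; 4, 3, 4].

0/1, 1/4, 3/13, 13/56

Using the convergent recurrence p_i = a_i*p_{i-1} + p_{i-2}, q_i = a_i*q_{i-1} + q_{i-2} with p_{-2}=0, p_{-1}=1, q_{-2}=1, q_{-1}=0:
  i=0: a_0=0, p_0 = 0*1 + 0 = 0, q_0 = 0*0 + 1 = 1.
  i=1: a_1=4, p_1 = 4*0 + 1 = 1, q_1 = 4*1 + 0 = 4.
  i=2: a_2=3, p_2 = 3*1 + 0 = 3, q_2 = 3*4 + 1 = 13.
  i=3: a_3=4, p_3 = 4*3 + 1 = 13, q_3 = 4*13 + 4 = 56.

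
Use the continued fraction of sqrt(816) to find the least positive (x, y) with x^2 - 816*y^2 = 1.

First expand sqrt(816) as a continued fraction. With x_i = (sqrt(816) + m_i)/d_i and (m_0, d_0) = (0, 1): a_0 = floor(sqrt(816)) = 28, since 28^2 = 784 <= 816 < 841 = 29^2.
Iterate m_{i+1} = d_i*a_i - m_i, d_{i+1} = (816 - m_{i+1}^2)/d_i, a_{i+1} = floor((a_0 + m_{i+1})/d_{i+1}):
  m_1 = 1*28 - 0 = 28, d_1 = (816 - 28^2)/1 = 32/1 = 32, a_1 = floor((28 + 28)/32) = 1.
  m_2 = 32*1 - 28 = 4, d_2 = (816 - 4^2)/32 = 800/32 = 25, a_2 = floor((28 + 4)/25) = 1.
  m_3 = 25*1 - 4 = 21, d_3 = (816 - 21^2)/25 = 375/25 = 15, a_3 = floor((28 + 21)/15) = 3.
  m_4 = 15*3 - 21 = 24, d_4 = (816 - 24^2)/15 = 240/15 = 16, a_4 = floor((28 + 24)/16) = 3.
  m_5 = 16*3 - 24 = 24, d_5 = (816 - 24^2)/16 = 240/16 = 15, a_5 = floor((28 + 24)/15) = 3.
  m_6 = 15*3 - 24 = 21, d_6 = (816 - 21^2)/15 = 375/15 = 25, a_6 = floor((28 + 21)/25) = 1.
  m_7 = 25*1 - 21 = 4, d_7 = (816 - 4^2)/25 = 800/25 = 32, a_7 = floor((28 + 4)/32) = 1.
  m_8 = 32*1 - 4 = 28, d_8 = (816 - 28^2)/32 = 32/32 = 1, a_8 = floor((28 + 28)/1) = 56.
  m_9 = 1*56 - 28 = 28, d_9 = (816 - 28^2)/1 = 32/1 = 32: (m_9, d_9) = (m_1, d_1) = (28, 32), so from here the quotients repeat a_1, ..., a_8; the period length is 8.
So sqrt(816) = [28; (1, 1, 3, 3, 3, 1, 1, 56)] with period length k = 8.
k is even, so the fundamental solution of x^2 - 816y^2 = 1 is (p_{k-1}, q_{k-1}) = (p_7, q_7); compute convergents through index 7.
Convergents (p_i = a_i*p_{i-1} + p_{i-2}, q_i = a_i*q_{i-1} + q_{i-2} with p_{-2}=0, p_{-1}=1, q_{-2}=1, q_{-1}=0):
  i=0: a_0=28, p_0 = 28*1 + 0 = 28, q_0 = 28*0 + 1 = 1.
  i=1: a_1=1, p_1 = 1*28 + 1 = 29, q_1 = 1*1 + 0 = 1.
  i=2: a_2=1, p_2 = 1*29 + 28 = 57, q_2 = 1*1 + 1 = 2.
  i=3: a_3=3, p_3 = 3*57 + 29 = 200, q_3 = 3*2 + 1 = 7.
  i=4: a_4=3, p_4 = 3*200 + 57 = 657, q_4 = 3*7 + 2 = 23.
  i=5: a_5=3, p_5 = 3*657 + 200 = 2171, q_5 = 3*23 + 7 = 76.
  i=6: a_6=1, p_6 = 1*2171 + 657 = 2828, q_6 = 1*76 + 23 = 99.
  i=7: a_7=1, p_7 = 1*2828 + 2171 = 4999, q_7 = 1*99 + 76 = 175.
Check: 4999^2 - 816*175^2 = 24990001 - 24990000 = 1, so (x, y) = (4999, 175) solves the equation, and by the theorem it is the least positive solution.

(x, y) = (4999, 175)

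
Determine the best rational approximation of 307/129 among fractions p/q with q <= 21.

Expand x = 307/129 as a continued fraction with the Euclidean algorithm:
  307 = 2*129 + 49, so a_0 = 2.
  129 = 2*49 + 31, so a_1 = 2.
  49 = 1*31 + 18, so a_2 = 1.
  31 = 1*18 + 13, so a_3 = 1.
  18 = 1*13 + 5, so a_4 = 1.
  13 = 2*5 + 3, so a_5 = 2.
  5 = 1*3 + 2, so a_6 = 1.
  3 = 1*2 + 1, so a_7 = 1.
  2 = 2*1 + 0, so a_8 = 2.
so x = [2; 2, 1, 1, 1, 2, 1, 1, 2].
Convergents (p_i = a_i*p_{i-1} + p_{i-2}, q_i = a_i*q_{i-1} + q_{i-2} with p_{-2}=0, p_{-1}=1, q_{-2}=1, q_{-1}=0), until the denominator exceeds 21:
  i=0: a_0=2, p_0 = 2*1 + 0 = 2, q_0 = 2*0 + 1 = 1.
  i=1: a_1=2, p_1 = 2*2 + 1 = 5, q_1 = 2*1 + 0 = 2.
  i=2: a_2=1, p_2 = 1*5 + 2 = 7, q_2 = 1*2 + 1 = 3.
  i=3: a_3=1, p_3 = 1*7 + 5 = 12, q_3 = 1*3 + 2 = 5.
  i=4: a_4=1, p_4 = 1*12 + 7 = 19, q_4 = 1*5 + 3 = 8.
  i=5: a_5=2, p_5 = 2*19 + 12 = 50, q_5 = 2*8 + 5 = 21.
  i=6: a_6=1, p_6 = 1*50 + 19 = 69, q_6 = 1*21 + 8 = 29.
q_6 = 29 > 21, so the last convergent with denominator <= 21 is p_5/q_5 = 50/21.
The closest fraction with denominator <= 21 is either p_5/q_5 or the intermediate fraction (k*p_5 + p_4)/(k*q_5 + q_4) with the largest k >= 1 whose denominator stays <= 21; these approach x as k grows, and every other convergent or intermediate fraction in range is farther away.
Largest k: floor((21 - q_4)/q_5) = floor((21 - 8)/21) = 0.
Since k = 0, no intermediate fraction beyond p_5/q_5 has denominator <= 21, so the convergent 50/21 is the closest (its error is |307*21 - 50*129|/(129*21) = 3/2709).

50/21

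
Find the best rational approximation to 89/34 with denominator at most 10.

21/8

Expand x = 89/34 as a continued fraction with the Euclidean algorithm:
  89 = 2*34 + 21, so a_0 = 2.
  34 = 1*21 + 13, so a_1 = 1.
  21 = 1*13 + 8, so a_2 = 1.
  13 = 1*8 + 5, so a_3 = 1.
  8 = 1*5 + 3, so a_4 = 1.
  5 = 1*3 + 2, so a_5 = 1.
  3 = 1*2 + 1, so a_6 = 1.
  2 = 2*1 + 0, so a_7 = 2.
so x = [2; 1, 1, 1, 1, 1, 1, 2].
Convergents (p_i = a_i*p_{i-1} + p_{i-2}, q_i = a_i*q_{i-1} + q_{i-2} with p_{-2}=0, p_{-1}=1, q_{-2}=1, q_{-1}=0), until the denominator exceeds 10:
  i=0: a_0=2, p_0 = 2*1 + 0 = 2, q_0 = 2*0 + 1 = 1.
  i=1: a_1=1, p_1 = 1*2 + 1 = 3, q_1 = 1*1 + 0 = 1.
  i=2: a_2=1, p_2 = 1*3 + 2 = 5, q_2 = 1*1 + 1 = 2.
  i=3: a_3=1, p_3 = 1*5 + 3 = 8, q_3 = 1*2 + 1 = 3.
  i=4: a_4=1, p_4 = 1*8 + 5 = 13, q_4 = 1*3 + 2 = 5.
  i=5: a_5=1, p_5 = 1*13 + 8 = 21, q_5 = 1*5 + 3 = 8.
  i=6: a_6=1, p_6 = 1*21 + 13 = 34, q_6 = 1*8 + 5 = 13.
q_6 = 13 > 10, so the last convergent with denominator <= 10 is p_5/q_5 = 21/8.
The closest fraction with denominator <= 10 is either p_5/q_5 or the intermediate fraction (k*p_5 + p_4)/(k*q_5 + q_4) with the largest k >= 1 whose denominator stays <= 10; these approach x as k grows, and every other convergent or intermediate fraction in range is farther away.
Largest k: floor((10 - q_4)/q_5) = floor((10 - 5)/8) = 0.
Since k = 0, no intermediate fraction beyond p_5/q_5 has denominator <= 10, so the convergent 21/8 is the closest (its error is |89*8 - 21*34|/(34*8) = 2/272).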